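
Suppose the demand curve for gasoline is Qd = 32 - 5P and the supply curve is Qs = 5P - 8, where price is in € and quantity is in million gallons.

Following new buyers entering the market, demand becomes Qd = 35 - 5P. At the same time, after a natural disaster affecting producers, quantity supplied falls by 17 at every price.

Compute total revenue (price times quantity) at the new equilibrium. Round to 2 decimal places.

Solve the original market: 32 - 5P = 5P - 8, hence P = 4 and Q = 12.
With the change applied: demand Qd = 35 - 5P, supply Qs = 5P - 25.
Clearing the new market: 35 - 5P = 5P - 25, so P = 6 and Q = 5.
New expenditure = 6 × 5 = 30.00.

30.00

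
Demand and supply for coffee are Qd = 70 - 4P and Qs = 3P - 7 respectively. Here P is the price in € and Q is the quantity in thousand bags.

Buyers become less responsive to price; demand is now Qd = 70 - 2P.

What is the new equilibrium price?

15.4

Initially, 70 - 4P = 3P - 7, so 77 = 7P and P = 11, Q = 26.
The new curves are Qd = 70 - 2P (demand) and Qs = 3P - 7 (supply).
New equilibrium: 70 - 2P = 3P - 7 ⇒ 77 = 5P ⇒ P = 15.4, Q = 39.2.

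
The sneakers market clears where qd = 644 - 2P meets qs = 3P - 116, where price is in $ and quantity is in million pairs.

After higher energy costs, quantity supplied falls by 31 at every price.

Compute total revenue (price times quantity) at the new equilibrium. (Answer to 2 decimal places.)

51826.32

Before the shock: 644 - 2P = 3P - 116 ⇒ 760 = 5P ⇒ P = 152, q = 340.
After the shift, demand is qd = 644 - 2P and supply is qs = 3P - 147.
Setting them equal: 644 - 2P = 3P - 147 → 791 = 5P, so P = 158.2 and q = 327.6.
New expenditure = 158.2 × 327.6 = 51826.32.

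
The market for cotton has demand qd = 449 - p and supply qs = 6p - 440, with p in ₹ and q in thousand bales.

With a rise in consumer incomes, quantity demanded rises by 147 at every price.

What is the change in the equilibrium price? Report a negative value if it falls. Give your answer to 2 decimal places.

Solve the original market: 449 - p = 6p - 440, hence p = 127 and q = 322.
The new curves are qd = 596 - p (demand) and qs = 6p - 440 (supply).
Setting them equal: 596 - p = 6p - 440 → 1036 = 7p, so p = 148 and q = 448.
Δp = 148 − 127 = +21.00.

+21.00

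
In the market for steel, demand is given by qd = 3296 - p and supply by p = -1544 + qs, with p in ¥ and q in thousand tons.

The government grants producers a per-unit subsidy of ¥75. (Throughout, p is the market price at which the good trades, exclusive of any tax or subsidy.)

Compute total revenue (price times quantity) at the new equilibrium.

2060613.75

Solve the original market: 3296 - p = p + 1544, hence p = 876 and q = 2420.
Since sellers receive the price plus the subsidy, the effective supply curve becomes qs = p + 1619.
Clearing the new market: 3296 - p = p + 1619, so p = 838.5 and q = 2457.5.
New expenditure = 838.5 × 2457.5 = 2060613.75.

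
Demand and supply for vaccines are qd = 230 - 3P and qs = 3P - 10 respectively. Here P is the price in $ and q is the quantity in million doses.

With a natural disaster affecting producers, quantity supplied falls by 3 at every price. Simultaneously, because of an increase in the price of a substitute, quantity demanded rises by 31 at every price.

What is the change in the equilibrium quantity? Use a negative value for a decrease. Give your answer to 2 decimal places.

Initially, 230 - 3P = 3P - 10, so 240 = 6P and P = 40, q = 110.
The shock moves the curves to qd = 261 - 3P and qs = 3P - 13.
New equilibrium: 261 - 3P = 3P - 13 ⇒ 274 = 6P ⇒ P = 137/3 ≈ 45.6667, q = 124.
Δq = 124 − 110 = +14.00.

+14.00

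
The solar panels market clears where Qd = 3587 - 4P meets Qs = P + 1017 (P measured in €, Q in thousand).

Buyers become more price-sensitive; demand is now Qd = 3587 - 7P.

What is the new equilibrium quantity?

1338.25

Solve the original market: 3587 - 4P = P + 1017, hence P = 514 and Q = 1531.
The shock moves the curves to Qd = 3587 - 7P and Qs = P + 1017.
Clearing the new market: 3587 - 7P = P + 1017, so P = 321.25 and Q = 1338.25.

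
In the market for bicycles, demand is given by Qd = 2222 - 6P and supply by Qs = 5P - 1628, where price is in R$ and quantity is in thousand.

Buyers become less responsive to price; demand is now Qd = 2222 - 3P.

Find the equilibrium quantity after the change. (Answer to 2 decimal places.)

778.25

Original equilibrium: 2222 - 6P = 5P - 1628 gives 3850 = 11P, so P = 350 and Q = 122.
The shock moves the curves to Qd = 2222 - 3P and Qs = 5P - 1628.
Clearing the new market: 2222 - 3P = 5P - 1628, so P = 481.25 and Q = 778.25.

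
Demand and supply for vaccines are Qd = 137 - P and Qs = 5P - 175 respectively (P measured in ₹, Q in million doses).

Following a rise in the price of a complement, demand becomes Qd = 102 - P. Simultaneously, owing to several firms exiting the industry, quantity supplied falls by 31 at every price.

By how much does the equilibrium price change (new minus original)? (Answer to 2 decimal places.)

-0.67

Before the shock: 137 - P = 5P - 175 ⇒ 312 = 6P ⇒ P = 52, Q = 85.
With the change applied: demand Qd = 102 - P, supply Qs = 5P - 206.
New equilibrium: 102 - P = 5P - 206 ⇒ 308 = 6P ⇒ P = 154/3 ≈ 51.3333, Q = 152/3 ≈ 50.6667.
ΔP = 51.3333 − 52 = -0.67.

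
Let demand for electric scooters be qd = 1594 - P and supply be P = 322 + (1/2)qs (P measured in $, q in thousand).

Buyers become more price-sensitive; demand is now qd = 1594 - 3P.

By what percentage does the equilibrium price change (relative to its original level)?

Solve the original market: 1594 - P = 2P - 644, hence P = 746 and q = 848.
After the shift, demand is qd = 1594 - 3P and supply is qs = 2P - 644.
Equate the new curves: 1594 - 3P = 2P - 644, giving 2238 = 5P, P = 447.6, q = 251.2.
%ΔP = (447.6 − 746) / 746 × 100 = -40%.

-40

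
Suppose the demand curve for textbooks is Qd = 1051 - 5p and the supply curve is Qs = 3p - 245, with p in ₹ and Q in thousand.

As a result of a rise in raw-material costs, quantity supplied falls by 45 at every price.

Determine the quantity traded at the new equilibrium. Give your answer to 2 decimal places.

212.88

Before the shock: 1051 - 5p = 3p - 245 ⇒ 1296 = 8p ⇒ p = 162, Q = 241.
After the shift, demand is Qd = 1051 - 5p and supply is Qs = 3p - 290.
New equilibrium: 1051 - 5p = 3p - 290 ⇒ 1341 = 8p ⇒ p = 167.625, Q = 212.875.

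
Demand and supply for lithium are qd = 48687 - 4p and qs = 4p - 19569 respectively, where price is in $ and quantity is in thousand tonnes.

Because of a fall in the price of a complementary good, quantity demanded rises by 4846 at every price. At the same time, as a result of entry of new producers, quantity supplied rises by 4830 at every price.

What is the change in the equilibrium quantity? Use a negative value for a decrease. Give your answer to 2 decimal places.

Initially, 48687 - 4p = 4p - 19569, so 68256 = 8p and p = 8532, q = 14559.
The new curves are qd = 53533 - 4p (demand) and qs = 4p - 14739 (supply).
Clearing the new market: 53533 - 4p = 4p - 14739, so p = 8534 and q = 19397.
Δq = 19397 − 14559 = +4838.00.

+4838.00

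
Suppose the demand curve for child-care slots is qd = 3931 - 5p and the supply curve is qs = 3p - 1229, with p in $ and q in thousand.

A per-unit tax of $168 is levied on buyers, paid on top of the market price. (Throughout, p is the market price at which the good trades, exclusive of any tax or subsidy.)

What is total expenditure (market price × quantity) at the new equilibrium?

Initially, 3931 - 5p = 3p - 1229, so 5160 = 8p and p = 645, q = 706.
Since buyers pay the price plus the tax, the effective demand curve becomes qd = 3091 - 5p.
Clearing the new market: 3091 - 5p = 3p - 1229, so p = 540 and q = 391.
New expenditure = 540 × 391 = 211140.

211140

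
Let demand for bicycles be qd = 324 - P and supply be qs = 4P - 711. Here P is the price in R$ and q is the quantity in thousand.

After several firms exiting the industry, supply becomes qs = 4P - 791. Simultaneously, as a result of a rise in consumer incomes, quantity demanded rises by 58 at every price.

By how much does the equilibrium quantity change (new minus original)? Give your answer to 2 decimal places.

Original equilibrium: 324 - P = 4P - 711 gives 1035 = 5P, so P = 207 and q = 117.
After the shift, demand is qd = 382 - P and supply is qs = 4P - 791.
Equate the new curves: 382 - P = 4P - 791, giving 1173 = 5P, P = 234.6, q = 147.4.
Δq = 147.4 − 117 = +30.40.

+30.40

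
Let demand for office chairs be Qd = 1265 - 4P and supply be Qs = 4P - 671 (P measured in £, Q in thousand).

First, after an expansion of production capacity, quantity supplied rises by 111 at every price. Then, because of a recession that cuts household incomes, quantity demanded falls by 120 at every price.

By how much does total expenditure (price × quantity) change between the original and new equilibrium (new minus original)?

-9534.9375

Before the shock: 1265 - 4P = 4P - 671 ⇒ 1936 = 8P ⇒ P = 242, Q = 297.
The shock moves the curves to Qd = 1145 - 4P and Qs = 4P - 560.
Setting them equal: 1145 - 4P = 4P - 560 → 1705 = 8P, so P = 213.125 and Q = 292.5.
Expenditure moves from 242×297 = 71874 to 213.125×292.5 = 62339.0625; change = -9534.9375.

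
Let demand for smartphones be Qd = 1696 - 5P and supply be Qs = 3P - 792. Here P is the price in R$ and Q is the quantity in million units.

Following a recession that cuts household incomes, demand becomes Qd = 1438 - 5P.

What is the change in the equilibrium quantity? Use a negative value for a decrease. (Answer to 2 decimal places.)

Original equilibrium: 1696 - 5P = 3P - 792 gives 2488 = 8P, so P = 311 and Q = 141.
The shock moves the curves to Qd = 1438 - 5P and Qs = 3P - 792.
Clearing the new market: 1438 - 5P = 3P - 792, so P = 278.75 and Q = 44.25.
ΔQ = 44.25 − 141 = -96.75.

-96.75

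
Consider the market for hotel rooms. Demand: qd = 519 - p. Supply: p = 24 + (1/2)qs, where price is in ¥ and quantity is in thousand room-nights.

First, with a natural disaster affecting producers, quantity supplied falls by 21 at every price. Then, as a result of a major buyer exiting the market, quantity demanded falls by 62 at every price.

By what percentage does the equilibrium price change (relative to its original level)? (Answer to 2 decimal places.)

-7.23

Solve the original market: 519 - p = 2p - 48, hence p = 189 and q = 330.
The shock moves the curves to qd = 457 - p and qs = 2p - 69.
Equate the new curves: 457 - p = 2p - 69, giving 526 = 3p, p = 526/3 ≈ 175.3333, q = 845/3 ≈ 281.6667.
%Δp = (175.3333 − 189) / 189 × 100 = -7.23%.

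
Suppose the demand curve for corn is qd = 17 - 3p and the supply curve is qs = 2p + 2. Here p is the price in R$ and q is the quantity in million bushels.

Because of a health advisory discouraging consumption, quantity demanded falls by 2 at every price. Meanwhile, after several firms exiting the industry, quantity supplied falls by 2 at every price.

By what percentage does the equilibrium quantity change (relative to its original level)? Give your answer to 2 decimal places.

Initially, 17 - 3p = 2p + 2, so 15 = 5p and p = 3, q = 8.
With the change applied: demand qd = 15 - 3p, supply qs = 2p.
Equate the new curves: 15 - 3p = 2p, giving 15 = 5p, p = 3, q = 6.
%Δq = (6 − 8) / 8 × 100 = -25.00%.

-25.00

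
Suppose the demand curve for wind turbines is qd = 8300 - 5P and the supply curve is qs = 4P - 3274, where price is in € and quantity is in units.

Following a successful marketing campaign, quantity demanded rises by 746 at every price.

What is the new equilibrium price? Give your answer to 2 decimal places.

1368.89

Initially, 8300 - 5P = 4P - 3274, so 11574 = 9P and P = 1286, q = 1870.
After the shift, demand is qd = 9046 - 5P and supply is qs = 4P - 3274.
Clearing the new market: 9046 - 5P = 4P - 3274, so P = 12320/9 ≈ 1368.8889 and q = 19814/9 ≈ 2201.5556.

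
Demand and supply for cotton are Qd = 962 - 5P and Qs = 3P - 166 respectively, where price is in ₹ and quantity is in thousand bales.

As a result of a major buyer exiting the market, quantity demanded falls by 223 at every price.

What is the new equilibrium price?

Initially, 962 - 5P = 3P - 166, so 1128 = 8P and P = 141, Q = 257.
The shock moves the curves to Qd = 739 - 5P and Qs = 3P - 166.
Clearing the new market: 739 - 5P = 3P - 166, so P = 113.125 and Q = 173.375.

113.125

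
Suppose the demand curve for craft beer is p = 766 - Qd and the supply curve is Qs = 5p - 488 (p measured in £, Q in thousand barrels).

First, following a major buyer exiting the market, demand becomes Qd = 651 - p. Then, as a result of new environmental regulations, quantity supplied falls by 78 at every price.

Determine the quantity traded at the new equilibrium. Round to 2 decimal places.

Solve the original market: 766 - p = 5p - 488, hence p = 209 and Q = 557.
After the shift, demand is Qd = 651 - p and supply is Qs = 5p - 566.
Clearing the new market: 651 - p = 5p - 566, so p = 1217/6 ≈ 202.8333 and Q = 2689/6 ≈ 448.1667.

448.17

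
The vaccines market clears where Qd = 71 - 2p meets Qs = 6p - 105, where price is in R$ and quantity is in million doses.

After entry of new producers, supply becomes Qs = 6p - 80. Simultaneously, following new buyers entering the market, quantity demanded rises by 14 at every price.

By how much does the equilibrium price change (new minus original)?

Before the shock: 71 - 2p = 6p - 105 ⇒ 176 = 8p ⇒ p = 22, Q = 27.
The new curves are Qd = 85 - 2p (demand) and Qs = 6p - 80 (supply).
Setting them equal: 85 - 2p = 6p - 80 → 165 = 8p, so p = 20.625 and Q = 43.75.
Δp = 20.625 − 22 = -1.375.

-1.375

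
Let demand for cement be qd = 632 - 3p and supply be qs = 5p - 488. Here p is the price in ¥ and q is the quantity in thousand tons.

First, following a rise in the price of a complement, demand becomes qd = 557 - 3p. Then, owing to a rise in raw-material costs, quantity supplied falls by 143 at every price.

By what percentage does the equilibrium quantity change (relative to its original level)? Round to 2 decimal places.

Initially, 632 - 3p = 5p - 488, so 1120 = 8p and p = 140, q = 212.
After the shift, demand is qd = 557 - 3p and supply is qs = 5p - 631.
Clearing the new market: 557 - 3p = 5p - 631, so p = 148.5 and q = 111.5.
%Δq = (111.5 − 212) / 212 × 100 = -47.41%.

-47.41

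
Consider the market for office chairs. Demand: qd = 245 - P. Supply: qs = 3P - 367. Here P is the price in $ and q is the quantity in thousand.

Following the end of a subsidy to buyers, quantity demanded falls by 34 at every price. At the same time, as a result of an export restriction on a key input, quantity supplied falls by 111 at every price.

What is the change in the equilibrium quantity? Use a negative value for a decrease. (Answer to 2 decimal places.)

Before the shock: 245 - P = 3P - 367 ⇒ 612 = 4P ⇒ P = 153, q = 92.
The new curves are qd = 211 - P (demand) and qs = 3P - 478 (supply).
New equilibrium: 211 - P = 3P - 478 ⇒ 689 = 4P ⇒ P = 172.25, q = 38.75.
Δq = 38.75 − 92 = -53.25.

-53.25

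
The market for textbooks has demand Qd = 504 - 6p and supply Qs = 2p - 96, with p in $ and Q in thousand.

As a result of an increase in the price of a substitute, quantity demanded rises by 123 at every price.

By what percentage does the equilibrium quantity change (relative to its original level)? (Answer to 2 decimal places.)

+56.94

Initially, 504 - 6p = 2p - 96, so 600 = 8p and p = 75, Q = 54.
With the change applied: demand Qd = 627 - 6p, supply Qs = 2p - 96.
Setting them equal: 627 - 6p = 2p - 96 → 723 = 8p, so p = 90.375 and Q = 84.75.
%ΔQ = (84.75 − 54) / 54 × 100 = +56.94%.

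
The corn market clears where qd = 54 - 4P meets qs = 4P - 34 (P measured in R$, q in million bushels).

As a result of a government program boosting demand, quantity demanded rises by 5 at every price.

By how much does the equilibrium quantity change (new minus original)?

Before the shock: 54 - 4P = 4P - 34 ⇒ 88 = 8P ⇒ P = 11, q = 10.
The new curves are qd = 59 - 4P (demand) and qs = 4P - 34 (supply).
Setting them equal: 59 - 4P = 4P - 34 → 93 = 8P, so P = 11.625 and q = 12.5.
Δq = 12.5 − 10 = +2.5.

+2.5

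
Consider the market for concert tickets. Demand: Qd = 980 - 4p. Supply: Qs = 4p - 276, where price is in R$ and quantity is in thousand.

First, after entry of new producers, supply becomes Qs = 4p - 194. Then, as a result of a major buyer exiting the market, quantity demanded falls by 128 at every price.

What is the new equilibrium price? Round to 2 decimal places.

130.75

Solve the original market: 980 - 4p = 4p - 276, hence p = 157 and Q = 352.
The shock moves the curves to Qd = 852 - 4p and Qs = 4p - 194.
Clearing the new market: 852 - 4p = 4p - 194, so p = 130.75 and Q = 329.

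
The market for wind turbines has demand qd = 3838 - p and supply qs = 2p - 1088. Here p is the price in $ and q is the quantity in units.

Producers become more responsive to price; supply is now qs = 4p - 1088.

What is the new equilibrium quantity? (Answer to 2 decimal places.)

Solve the original market: 3838 - p = 2p - 1088, hence p = 1642 and q = 2196.
The shock moves the curves to qd = 3838 - p and qs = 4p - 1088.
New equilibrium: 3838 - p = 4p - 1088 ⇒ 4926 = 5p ⇒ p = 985.2, q = 2852.8.

2852.80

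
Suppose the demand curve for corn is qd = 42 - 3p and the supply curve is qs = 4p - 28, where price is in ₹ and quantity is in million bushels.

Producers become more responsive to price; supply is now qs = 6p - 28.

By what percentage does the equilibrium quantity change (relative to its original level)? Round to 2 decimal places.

Initially, 42 - 3p = 4p - 28, so 70 = 7p and p = 10, q = 12.
The shock moves the curves to qd = 42 - 3p and qs = 6p - 28.
Setting them equal: 42 - 3p = 6p - 28 → 70 = 9p, so p = 70/9 ≈ 7.7778 and q = 56/3 ≈ 18.6667.
%Δq = (18.6667 − 12) / 12 × 100 = +55.56%.

+55.56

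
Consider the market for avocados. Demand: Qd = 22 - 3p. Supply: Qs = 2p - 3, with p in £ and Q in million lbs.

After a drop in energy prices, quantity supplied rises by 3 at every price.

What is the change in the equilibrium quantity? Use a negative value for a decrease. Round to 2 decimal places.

Initially, 22 - 3p = 2p - 3, so 25 = 5p and p = 5, Q = 7.
With the change applied: demand Qd = 22 - 3p, supply Qs = 2p.
Setting them equal: 22 - 3p = 2p → 22 = 5p, so p = 4.4 and Q = 8.8.
ΔQ = 8.8 − 7 = +1.80.

+1.80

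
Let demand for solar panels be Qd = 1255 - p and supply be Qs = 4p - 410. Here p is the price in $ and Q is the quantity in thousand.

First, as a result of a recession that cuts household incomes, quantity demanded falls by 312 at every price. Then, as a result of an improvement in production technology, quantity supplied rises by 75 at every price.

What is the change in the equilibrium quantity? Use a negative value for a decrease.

-234.6

Original equilibrium: 1255 - p = 4p - 410 gives 1665 = 5p, so p = 333 and Q = 922.
With the change applied: demand Qd = 943 - p, supply Qs = 4p - 335.
Equate the new curves: 943 - p = 4p - 335, giving 1278 = 5p, p = 255.6, Q = 687.4.
ΔQ = 687.4 − 922 = -234.6.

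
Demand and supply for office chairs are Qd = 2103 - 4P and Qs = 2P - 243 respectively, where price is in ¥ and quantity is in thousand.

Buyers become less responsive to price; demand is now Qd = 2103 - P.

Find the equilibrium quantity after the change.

1321

Solve the original market: 2103 - 4P = 2P - 243, hence P = 391 and Q = 539.
The new curves are Qd = 2103 - P (demand) and Qs = 2P - 243 (supply).
Setting them equal: 2103 - P = 2P - 243 → 2346 = 3P, so P = 782 and Q = 1321.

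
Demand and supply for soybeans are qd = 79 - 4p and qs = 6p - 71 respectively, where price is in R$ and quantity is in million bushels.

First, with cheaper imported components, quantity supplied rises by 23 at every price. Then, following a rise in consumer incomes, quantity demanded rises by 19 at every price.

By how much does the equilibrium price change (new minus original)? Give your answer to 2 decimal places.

-0.40

Original equilibrium: 79 - 4p = 6p - 71 gives 150 = 10p, so p = 15 and q = 19.
After the shift, demand is qd = 98 - 4p and supply is qs = 6p - 48.
New equilibrium: 98 - 4p = 6p - 48 ⇒ 146 = 10p ⇒ p = 14.6, q = 39.6.
Δp = 14.6 − 15 = -0.40.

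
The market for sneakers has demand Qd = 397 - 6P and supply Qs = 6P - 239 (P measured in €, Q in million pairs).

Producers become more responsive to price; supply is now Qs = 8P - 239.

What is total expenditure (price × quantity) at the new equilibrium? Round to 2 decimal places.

Before the shock: 397 - 6P = 6P - 239 ⇒ 636 = 12P ⇒ P = 53, Q = 79.
The shock moves the curves to Qd = 397 - 6P and Qs = 8P - 239.
Clearing the new market: 397 - 6P = 8P - 239, so P = 318/7 ≈ 45.4286 and Q = 871/7 ≈ 124.4286.
New expenditure = 45.4286 × 124.4286 = 5652.61.

5652.61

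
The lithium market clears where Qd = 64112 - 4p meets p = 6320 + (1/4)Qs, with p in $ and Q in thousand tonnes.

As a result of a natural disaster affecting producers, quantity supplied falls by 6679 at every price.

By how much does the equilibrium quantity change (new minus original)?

-3339.5

Before the shock: 64112 - 4p = 4p - 25280 ⇒ 89392 = 8p ⇒ p = 11174, Q = 19416.
With the change applied: demand Qd = 64112 - 4p, supply Qs = 4p - 31959.
Equate the new curves: 64112 - 4p = 4p - 31959, giving 96071 = 8p, p = 12008.875, Q = 16076.5.
ΔQ = 16076.5 − 19416 = -3339.5.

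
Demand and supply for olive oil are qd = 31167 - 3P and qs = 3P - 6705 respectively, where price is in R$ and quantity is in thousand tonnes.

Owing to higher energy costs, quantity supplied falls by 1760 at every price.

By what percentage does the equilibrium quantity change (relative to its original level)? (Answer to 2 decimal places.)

Solve the original market: 31167 - 3P = 3P - 6705, hence P = 6312 and q = 12231.
The shock moves the curves to qd = 31167 - 3P and qs = 3P - 8465.
Equate the new curves: 31167 - 3P = 3P - 8465, giving 39632 = 6P, P = 19816/3 ≈ 6605.3333, q = 11351.
%Δq = (11351 − 12231) / 12231 × 100 = -7.19%.

-7.19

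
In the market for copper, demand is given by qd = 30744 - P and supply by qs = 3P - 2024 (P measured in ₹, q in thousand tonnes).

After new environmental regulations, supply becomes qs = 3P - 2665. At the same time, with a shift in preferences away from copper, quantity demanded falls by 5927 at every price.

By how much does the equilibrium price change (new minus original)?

-1321.5

Solve the original market: 30744 - P = 3P - 2024, hence P = 8192 and q = 22552.
The shock moves the curves to qd = 24817 - P and qs = 3P - 2665.
New equilibrium: 24817 - P = 3P - 2665 ⇒ 27482 = 4P ⇒ P = 6870.5, q = 17946.5.
ΔP = 6870.5 − 8192 = -1321.5.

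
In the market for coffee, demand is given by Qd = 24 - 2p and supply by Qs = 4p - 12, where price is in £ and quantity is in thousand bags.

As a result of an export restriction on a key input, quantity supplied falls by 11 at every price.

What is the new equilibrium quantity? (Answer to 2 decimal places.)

8.33

Before the shock: 24 - 2p = 4p - 12 ⇒ 36 = 6p ⇒ p = 6, Q = 12.
The new curves are Qd = 24 - 2p (demand) and Qs = 4p - 23 (supply).
Setting them equal: 24 - 2p = 4p - 23 → 47 = 6p, so p = 47/6 ≈ 7.8333 and Q = 25/3 ≈ 8.3333.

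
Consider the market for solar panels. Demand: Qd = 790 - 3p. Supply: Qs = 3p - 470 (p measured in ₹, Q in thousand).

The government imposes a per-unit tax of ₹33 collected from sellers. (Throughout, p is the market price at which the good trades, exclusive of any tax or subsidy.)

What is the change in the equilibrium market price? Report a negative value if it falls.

Initially, 790 - 3p = 3p - 470, so 1260 = 6p and p = 210, Q = 160.
Since sellers keep the price net of the tax, the effective supply curve becomes Qs = 3p - 569.
Setting them equal: 790 - 3p = 3p - 569 → 1359 = 6p, so p = 226.5 and Q = 110.5.
Δp = 226.5 − 210 = +16.5.

+16.5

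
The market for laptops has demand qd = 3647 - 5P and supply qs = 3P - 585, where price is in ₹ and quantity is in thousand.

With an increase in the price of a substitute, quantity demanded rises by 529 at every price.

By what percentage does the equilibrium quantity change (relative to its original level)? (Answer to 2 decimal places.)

+19.80

Initially, 3647 - 5P = 3P - 585, so 4232 = 8P and P = 529, q = 1002.
The shock moves the curves to qd = 4176 - 5P and qs = 3P - 585.
Equate the new curves: 4176 - 5P = 3P - 585, giving 4761 = 8P, P = 595.125, q = 1200.375.
%Δq = (1200.375 − 1002) / 1002 × 100 = +19.80%.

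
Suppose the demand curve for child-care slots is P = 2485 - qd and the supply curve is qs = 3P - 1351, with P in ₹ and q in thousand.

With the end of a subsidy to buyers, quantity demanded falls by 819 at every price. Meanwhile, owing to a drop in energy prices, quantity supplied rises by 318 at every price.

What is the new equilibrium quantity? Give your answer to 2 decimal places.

991.25

Solve the original market: 2485 - P = 3P - 1351, hence P = 959 and q = 1526.
The shock moves the curves to qd = 1666 - P and qs = 3P - 1033.
Setting them equal: 1666 - P = 3P - 1033 → 2699 = 4P, so P = 674.75 and q = 991.25.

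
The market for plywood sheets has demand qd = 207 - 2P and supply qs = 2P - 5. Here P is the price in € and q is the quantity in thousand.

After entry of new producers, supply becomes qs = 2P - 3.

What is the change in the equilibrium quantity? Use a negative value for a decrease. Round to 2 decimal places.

+1.00

Solve the original market: 207 - 2P = 2P - 5, hence P = 53 and q = 101.
After the shift, demand is qd = 207 - 2P and supply is qs = 2P - 3.
New equilibrium: 207 - 2P = 2P - 3 ⇒ 210 = 4P ⇒ P = 52.5, q = 102.
Δq = 102 − 101 = +1.00.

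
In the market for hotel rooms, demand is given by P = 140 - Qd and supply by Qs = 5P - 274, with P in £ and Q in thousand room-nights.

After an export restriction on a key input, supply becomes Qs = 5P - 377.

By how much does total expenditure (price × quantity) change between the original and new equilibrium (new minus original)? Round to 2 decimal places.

Solve the original market: 140 - P = 5P - 274, hence P = 69 and Q = 71.
The shock moves the curves to Qd = 140 - P and Qs = 5P - 377.
Clearing the new market: 140 - P = 5P - 377, so P = 517/6 ≈ 86.1667 and Q = 323/6 ≈ 53.8333.
Expenditure moves from 69×71 = 4899 to 86.1667×53.8333 = 4638.6389; change = -260.36.

-260.36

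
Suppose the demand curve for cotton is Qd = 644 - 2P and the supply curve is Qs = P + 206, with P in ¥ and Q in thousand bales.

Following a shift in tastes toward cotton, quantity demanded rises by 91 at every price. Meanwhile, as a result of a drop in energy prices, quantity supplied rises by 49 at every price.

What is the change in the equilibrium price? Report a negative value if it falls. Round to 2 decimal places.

Original equilibrium: 644 - 2P = P + 206 gives 438 = 3P, so P = 146 and Q = 352.
With the change applied: demand Qd = 735 - 2P, supply Qs = P + 255.
Setting them equal: 735 - 2P = P + 255 → 480 = 3P, so P = 160 and Q = 415.
ΔP = 160 − 146 = +14.00.

+14.00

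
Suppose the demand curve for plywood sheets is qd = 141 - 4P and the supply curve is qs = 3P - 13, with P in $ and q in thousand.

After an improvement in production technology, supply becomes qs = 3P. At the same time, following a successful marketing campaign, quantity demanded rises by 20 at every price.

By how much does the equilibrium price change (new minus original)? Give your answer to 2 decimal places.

+1.00

Original equilibrium: 141 - 4P = 3P - 13 gives 154 = 7P, so P = 22 and q = 53.
With the change applied: demand qd = 161 - 4P, supply qs = 3P.
Setting them equal: 161 - 4P = 3P → 161 = 7P, so P = 23 and q = 69.
ΔP = 23 − 22 = +1.00.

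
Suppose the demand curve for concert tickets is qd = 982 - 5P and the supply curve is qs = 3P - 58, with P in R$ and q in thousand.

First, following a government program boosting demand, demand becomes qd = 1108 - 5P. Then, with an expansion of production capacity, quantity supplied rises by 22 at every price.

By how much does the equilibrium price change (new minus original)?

Solve the original market: 982 - 5P = 3P - 58, hence P = 130 and q = 332.
The new curves are qd = 1108 - 5P (demand) and qs = 3P - 36 (supply).
New equilibrium: 1108 - 5P = 3P - 36 ⇒ 1144 = 8P ⇒ P = 143, q = 393.
ΔP = 143 − 130 = +13.

+13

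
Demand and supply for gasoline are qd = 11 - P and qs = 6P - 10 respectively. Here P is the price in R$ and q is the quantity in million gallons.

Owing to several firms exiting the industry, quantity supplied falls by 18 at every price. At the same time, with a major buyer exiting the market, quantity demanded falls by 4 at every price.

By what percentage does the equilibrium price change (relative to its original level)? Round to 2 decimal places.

+66.67

Before the shock: 11 - P = 6P - 10 ⇒ 21 = 7P ⇒ P = 3, q = 8.
With the change applied: demand qd = 7 - P, supply qs = 6P - 28.
Equate the new curves: 7 - P = 6P - 28, giving 35 = 7P, P = 5, q = 2.
%ΔP = (5 − 3) / 3 × 100 = +66.67%.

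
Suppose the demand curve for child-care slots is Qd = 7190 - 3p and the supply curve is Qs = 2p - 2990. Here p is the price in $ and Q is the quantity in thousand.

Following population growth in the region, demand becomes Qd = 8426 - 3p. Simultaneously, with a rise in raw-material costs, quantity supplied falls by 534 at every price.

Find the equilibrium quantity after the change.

Original equilibrium: 7190 - 3p = 2p - 2990 gives 10180 = 5p, so p = 2036 and Q = 1082.
The shock moves the curves to Qd = 8426 - 3p and Qs = 2p - 3524.
Equate the new curves: 8426 - 3p = 2p - 3524, giving 11950 = 5p, p = 2390, Q = 1256.

1256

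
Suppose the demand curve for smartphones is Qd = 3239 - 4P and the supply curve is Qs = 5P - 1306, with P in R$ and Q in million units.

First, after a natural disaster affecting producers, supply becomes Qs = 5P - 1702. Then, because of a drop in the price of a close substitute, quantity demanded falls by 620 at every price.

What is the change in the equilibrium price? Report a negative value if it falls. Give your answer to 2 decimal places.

-24.89

Before the shock: 3239 - 4P = 5P - 1306 ⇒ 4545 = 9P ⇒ P = 505, Q = 1219.
With the change applied: demand Qd = 2619 - 4P, supply Qs = 5P - 1702.
New equilibrium: 2619 - 4P = 5P - 1702 ⇒ 4321 = 9P ⇒ P = 4321/9 ≈ 480.1111, Q = 6287/9 ≈ 698.5556.
ΔP = 480.1111 − 505 = -24.89.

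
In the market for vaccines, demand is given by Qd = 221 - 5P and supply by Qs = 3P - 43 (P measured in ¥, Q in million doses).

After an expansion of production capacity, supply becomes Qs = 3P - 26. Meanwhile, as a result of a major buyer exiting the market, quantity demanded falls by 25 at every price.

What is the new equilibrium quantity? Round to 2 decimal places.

Solve the original market: 221 - 5P = 3P - 43, hence P = 33 and Q = 56.
After the shift, demand is Qd = 196 - 5P and supply is Qs = 3P - 26.
Setting them equal: 196 - 5P = 3P - 26 → 222 = 8P, so P = 27.75 and Q = 57.25.

57.25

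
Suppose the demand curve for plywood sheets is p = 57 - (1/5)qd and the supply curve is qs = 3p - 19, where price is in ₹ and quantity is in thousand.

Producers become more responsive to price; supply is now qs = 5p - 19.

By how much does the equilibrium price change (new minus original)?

Initially, 285 - 5p = 3p - 19, so 304 = 8p and p = 38, q = 95.
With the change applied: demand qd = 285 - 5p, supply qs = 5p - 19.
Equate the new curves: 285 - 5p = 5p - 19, giving 304 = 10p, p = 30.4, q = 133.
Δp = 30.4 − 38 = -7.6.

-7.6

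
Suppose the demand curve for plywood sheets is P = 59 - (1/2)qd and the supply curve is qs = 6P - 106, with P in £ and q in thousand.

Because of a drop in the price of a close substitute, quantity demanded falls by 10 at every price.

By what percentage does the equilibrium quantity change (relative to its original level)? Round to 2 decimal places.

-12.10

Initially, 118 - 2P = 6P - 106, so 224 = 8P and P = 28, q = 62.
After the shift, demand is qd = 108 - 2P and supply is qs = 6P - 106.
Setting them equal: 108 - 2P = 6P - 106 → 214 = 8P, so P = 26.75 and q = 54.5.
%Δq = (54.5 − 62) / 62 × 100 = -12.10%.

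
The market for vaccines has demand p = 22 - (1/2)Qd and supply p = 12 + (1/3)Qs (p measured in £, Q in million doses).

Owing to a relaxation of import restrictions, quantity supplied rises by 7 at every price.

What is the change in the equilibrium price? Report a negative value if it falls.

Before the shock: 44 - 2p = 3p - 36 ⇒ 80 = 5p ⇒ p = 16, Q = 12.
The new curves are Qd = 44 - 2p (demand) and Qs = 3p - 29 (supply).
Equate the new curves: 44 - 2p = 3p - 29, giving 73 = 5p, p = 14.6, Q = 14.8.
Δp = 14.6 − 16 = -1.4.

-1.4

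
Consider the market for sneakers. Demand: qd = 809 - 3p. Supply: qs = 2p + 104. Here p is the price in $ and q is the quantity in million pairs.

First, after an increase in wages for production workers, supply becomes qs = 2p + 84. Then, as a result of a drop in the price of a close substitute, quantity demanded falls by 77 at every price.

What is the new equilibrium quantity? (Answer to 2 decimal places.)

343.20

Solve the original market: 809 - 3p = 2p + 104, hence p = 141 and q = 386.
With the change applied: demand qd = 732 - 3p, supply qs = 2p + 84.
New equilibrium: 732 - 3p = 2p + 84 ⇒ 648 = 5p ⇒ p = 129.6, q = 343.2.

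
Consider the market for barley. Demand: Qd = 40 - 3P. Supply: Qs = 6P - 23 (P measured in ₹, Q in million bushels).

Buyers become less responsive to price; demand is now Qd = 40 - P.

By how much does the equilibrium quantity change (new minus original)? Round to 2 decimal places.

Before the shock: 40 - 3P = 6P - 23 ⇒ 63 = 9P ⇒ P = 7, Q = 19.
With the change applied: demand Qd = 40 - P, supply Qs = 6P - 23.
Clearing the new market: 40 - P = 6P - 23, so P = 9 and Q = 31.
ΔQ = 31 − 19 = +12.00.

+12.00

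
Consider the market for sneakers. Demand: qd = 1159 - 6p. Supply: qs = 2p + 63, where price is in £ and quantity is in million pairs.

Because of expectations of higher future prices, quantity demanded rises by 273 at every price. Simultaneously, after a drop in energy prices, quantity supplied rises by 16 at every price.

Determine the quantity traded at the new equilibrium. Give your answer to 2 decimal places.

Solve the original market: 1159 - 6p = 2p + 63, hence p = 137 and q = 337.
The new curves are qd = 1432 - 6p (demand) and qs = 2p + 79 (supply).
Equate the new curves: 1432 - 6p = 2p + 79, giving 1353 = 8p, p = 169.125, q = 417.25.

417.25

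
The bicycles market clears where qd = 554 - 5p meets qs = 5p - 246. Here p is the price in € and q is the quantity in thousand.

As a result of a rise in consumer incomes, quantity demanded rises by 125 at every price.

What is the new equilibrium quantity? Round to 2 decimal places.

216.50

Original equilibrium: 554 - 5p = 5p - 246 gives 800 = 10p, so p = 80 and q = 154.
The shock moves the curves to qd = 679 - 5p and qs = 5p - 246.
Setting them equal: 679 - 5p = 5p - 246 → 925 = 10p, so p = 92.5 and q = 216.5.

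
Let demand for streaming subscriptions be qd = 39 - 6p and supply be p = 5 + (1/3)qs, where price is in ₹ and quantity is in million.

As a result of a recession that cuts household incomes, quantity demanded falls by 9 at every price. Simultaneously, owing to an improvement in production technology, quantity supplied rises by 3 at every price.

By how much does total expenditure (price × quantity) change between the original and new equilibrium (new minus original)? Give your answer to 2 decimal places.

-8.67

Before the shock: 39 - 6p = 3p - 15 ⇒ 54 = 9p ⇒ p = 6, q = 3.
The shock moves the curves to qd = 30 - 6p and qs = 3p - 12.
Setting them equal: 30 - 6p = 3p - 12 → 42 = 9p, so p = 14/3 ≈ 4.6667 and q = 2.
Expenditure moves from 6×3 = 18 to 4.6667×2 = 9.3333; change = -8.67.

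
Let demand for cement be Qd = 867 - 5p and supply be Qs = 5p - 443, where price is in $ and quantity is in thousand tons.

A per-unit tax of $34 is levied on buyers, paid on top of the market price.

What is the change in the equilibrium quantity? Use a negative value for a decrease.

Original equilibrium: 867 - 5p = 5p - 443 gives 1310 = 10p, so p = 131 and Q = 212.
Since buyers pay the price plus the tax, the effective demand curve becomes Qd = 697 - 5p.
Clearing the new market: 697 - 5p = 5p - 443, so p = 114 and Q = 127.
ΔQ = 127 − 212 = -85.

-85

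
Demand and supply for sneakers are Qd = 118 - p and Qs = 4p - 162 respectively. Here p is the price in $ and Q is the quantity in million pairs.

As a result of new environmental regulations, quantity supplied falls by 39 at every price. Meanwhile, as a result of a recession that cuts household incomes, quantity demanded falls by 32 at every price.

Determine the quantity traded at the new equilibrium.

Before the shock: 118 - p = 4p - 162 ⇒ 280 = 5p ⇒ p = 56, Q = 62.
The new curves are Qd = 86 - p (demand) and Qs = 4p - 201 (supply).
Setting them equal: 86 - p = 4p - 201 → 287 = 5p, so p = 57.4 and Q = 28.6.

28.6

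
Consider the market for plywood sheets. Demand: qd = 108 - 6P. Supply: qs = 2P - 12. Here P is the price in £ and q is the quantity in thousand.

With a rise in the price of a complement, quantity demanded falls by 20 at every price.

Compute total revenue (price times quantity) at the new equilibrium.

162.5

Solve the original market: 108 - 6P = 2P - 12, hence P = 15 and q = 18.
With the change applied: demand qd = 88 - 6P, supply qs = 2P - 12.
Clearing the new market: 88 - 6P = 2P - 12, so P = 12.5 and q = 13.
New expenditure = 12.5 × 13 = 162.5.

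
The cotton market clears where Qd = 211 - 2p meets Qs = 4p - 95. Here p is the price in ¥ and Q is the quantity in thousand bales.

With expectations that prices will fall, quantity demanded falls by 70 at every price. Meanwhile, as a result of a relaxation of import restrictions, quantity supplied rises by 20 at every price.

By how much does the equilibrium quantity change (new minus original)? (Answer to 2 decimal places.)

Initially, 211 - 2p = 4p - 95, so 306 = 6p and p = 51, Q = 109.
The new curves are Qd = 141 - 2p (demand) and Qs = 4p - 75 (supply).
Clearing the new market: 141 - 2p = 4p - 75, so p = 36 and Q = 69.
ΔQ = 69 − 109 = -40.00.

-40.00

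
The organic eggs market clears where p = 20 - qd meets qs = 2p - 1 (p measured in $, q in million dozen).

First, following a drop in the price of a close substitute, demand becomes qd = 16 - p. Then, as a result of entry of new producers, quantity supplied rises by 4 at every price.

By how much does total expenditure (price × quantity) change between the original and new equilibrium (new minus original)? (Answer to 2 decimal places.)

Original equilibrium: 20 - p = 2p - 1 gives 21 = 3p, so p = 7 and q = 13.
After the shift, demand is qd = 16 - p and supply is qs = 2p + 3.
Clearing the new market: 16 - p = 2p + 3, so p = 13/3 ≈ 4.3333 and q = 35/3 ≈ 11.6667.
Expenditure moves from 7×13 = 91 to 4.3333×11.6667 = 50.5556; change = -40.44.

-40.44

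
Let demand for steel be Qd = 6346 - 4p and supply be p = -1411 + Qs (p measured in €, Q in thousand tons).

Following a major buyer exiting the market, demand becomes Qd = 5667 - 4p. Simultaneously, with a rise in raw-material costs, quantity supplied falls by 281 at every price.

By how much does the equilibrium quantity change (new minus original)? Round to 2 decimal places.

Solve the original market: 6346 - 4p = p + 1411, hence p = 987 and Q = 2398.
With the change applied: demand Qd = 5667 - 4p, supply Qs = p + 1130.
Equate the new curves: 5667 - 4p = p + 1130, giving 4537 = 5p, p = 907.4, Q = 2037.4.
ΔQ = 2037.4 − 2398 = -360.60.

-360.60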